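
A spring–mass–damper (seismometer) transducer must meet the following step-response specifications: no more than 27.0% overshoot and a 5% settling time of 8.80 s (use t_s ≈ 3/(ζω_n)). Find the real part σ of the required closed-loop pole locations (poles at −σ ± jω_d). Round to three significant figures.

The settling-time spec alone fixes σ = ζω_n = 3/t_s = 3/8.80 = 0.341.
(Overshoot then fixes ζ = 0.385 and hence ω_d = σ·√(1−ζ²)/ζ = 0.818 rad/s.)

σ ≈ 0.341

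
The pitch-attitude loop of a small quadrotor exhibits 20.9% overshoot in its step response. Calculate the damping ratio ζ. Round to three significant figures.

From %OS = 100·exp(−πζ/√(1−ζ²)), invert to get ζ = −ln(OS)/√(π² + ln²(OS)) with OS = 0.209.
−ln 0.209 = 1.565, so ζ = 1.565/√(π² + 2.451) = 0.446.

ζ ≈ 0.446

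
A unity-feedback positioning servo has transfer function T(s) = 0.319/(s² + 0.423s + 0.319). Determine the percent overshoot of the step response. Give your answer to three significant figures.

Matching coefficients with s² + 2ζω_n s + ω_n² gives ω_n² = 0.319 ⇒ ω_n = 0.565 rad/s, and ζ = 0.423/(2ω_n) = 0.374.
Overshoot: exp(−π·0.374/√(1−0.374²)) = 0.281, i.e. 28.1%.

%OS ≈ 28.1%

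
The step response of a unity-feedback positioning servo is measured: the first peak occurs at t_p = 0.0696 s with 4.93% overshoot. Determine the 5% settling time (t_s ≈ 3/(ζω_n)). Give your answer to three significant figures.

t_s ≈ 0.0694 s

The overshoot fixes ζ = −ln(OS)/√(π²+ln²(OS)) = 0.692.
t_p = π/ω_d ⇒ ω_d = 45.1 rad/s; then ω_n = ω_d/√(1−ζ²) = 62.5 rad/s.
t_s ≈ 3/(ζω_n) = 3/(0.692·62.5) = 0.0694 s.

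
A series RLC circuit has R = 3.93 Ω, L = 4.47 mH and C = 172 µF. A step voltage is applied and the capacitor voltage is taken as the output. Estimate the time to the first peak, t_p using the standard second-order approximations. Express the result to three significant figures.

t_p ≈ 0.00299 s

For a series RLC circuit (capacitor voltage as output), ω_n = 1/√(LC) = 1/√(4.47 mH · 172 µF) = 1140 rad/s.
ζ = (R/2)·√(C/L) = (3.93/2)·√(172 µF/4.47 mH) = 0.385.
ω_d = 1140·√(1 − 0.385²) = 1050 rad/s. t_p = π/ω_d = 0.00299 s.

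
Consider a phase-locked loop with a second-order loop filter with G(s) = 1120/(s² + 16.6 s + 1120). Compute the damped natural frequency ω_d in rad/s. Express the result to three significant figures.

ω_n = √1120 = 33.5 rad/s; ζ = 16.6/(2·33.5) = 0.248.
The damped frequency ω_d = ω_n√(1−ζ²) = 32.4 rad/s.

ω_d ≈ 32.4 rad/s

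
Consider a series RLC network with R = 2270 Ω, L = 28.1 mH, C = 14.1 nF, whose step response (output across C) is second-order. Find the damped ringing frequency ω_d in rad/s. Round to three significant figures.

For a series RLC circuit (capacitor voltage as output), ω_n = 1/√(LC) = 1/√(28.1 mH · 14.1 nF) = 50200 rad/s.
ζ = (R/2)·√(C/L) = (2270/2)·√(14.1 nF/28.1 mH) = 0.804.
The damped frequency ω_d = ω_n√(1−ζ²) = 29900 rad/s.

ω_d ≈ 29900 rad/s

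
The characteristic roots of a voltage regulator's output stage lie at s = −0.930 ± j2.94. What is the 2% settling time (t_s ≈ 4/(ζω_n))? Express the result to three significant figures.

For poles at −σ ± jω_d, ζω_n = σ = 0.930, so t_s ≈ 4/σ = 4.30 s.

t_s ≈ 4.30 s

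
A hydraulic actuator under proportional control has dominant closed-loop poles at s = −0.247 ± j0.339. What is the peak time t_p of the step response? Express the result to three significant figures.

t_p ≈ 9.27 s

t_p = π/ω_d with ω_d = 0.339 (the imaginary part), so t_p = 9.27 s.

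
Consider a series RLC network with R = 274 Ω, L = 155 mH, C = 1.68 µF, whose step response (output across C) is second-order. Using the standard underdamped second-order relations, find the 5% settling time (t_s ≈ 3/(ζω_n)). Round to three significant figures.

t_s ≈ 0.00339 s

For a series RLC circuit (capacitor voltage as output), ω_n = 1/√(LC) = 1/√(155 mH · 1.68 µF) = 1960 rad/s.
ζ = (R/2)·√(C/L) = (274/2)·√(1.68 µF/155 mH) = 0.451.
t_s ≈ 3/(ζω_n) = 0.00339 s.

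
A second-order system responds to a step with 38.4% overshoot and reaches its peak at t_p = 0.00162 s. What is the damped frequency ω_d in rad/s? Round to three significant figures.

t_p = π/ω_d, so ω_d = π/0.00162 = 1940 rad/s.

ω_d ≈ 1940 rad/s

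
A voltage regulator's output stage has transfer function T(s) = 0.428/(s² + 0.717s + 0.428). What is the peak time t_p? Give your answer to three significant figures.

ω_n = √0.428 = 0.654 rad/s; ζ = 0.717/(2·0.654) = 0.548.
The damped frequency ω_d = ω_n√(1−ζ²) = 0.547 rad/s. Then t_p = π/ω_d = 5.74 s.

t_p ≈ 5.74 s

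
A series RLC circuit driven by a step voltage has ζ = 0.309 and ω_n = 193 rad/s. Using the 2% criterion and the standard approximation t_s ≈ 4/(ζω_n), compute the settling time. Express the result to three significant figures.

t_s ≈ 4/(ζω_n) = 4/(0.309 × 193) = 0.0671 s.

t_s ≈ 0.0671 s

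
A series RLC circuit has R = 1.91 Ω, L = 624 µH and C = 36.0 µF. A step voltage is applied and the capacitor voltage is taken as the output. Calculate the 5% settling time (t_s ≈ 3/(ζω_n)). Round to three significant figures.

t_s ≈ 0.00196 s

For a series RLC circuit (capacitor voltage as output), ω_n = 1/√(LC) = 1/√(624 µH · 36.0 µF) = 6670 rad/s.
ζ = (R/2)·√(C/L) = (1.91/2)·√(36.0 µF/624 µH) = 0.229.
t_s ≈ 3/(ζω_n) = 0.00196 s.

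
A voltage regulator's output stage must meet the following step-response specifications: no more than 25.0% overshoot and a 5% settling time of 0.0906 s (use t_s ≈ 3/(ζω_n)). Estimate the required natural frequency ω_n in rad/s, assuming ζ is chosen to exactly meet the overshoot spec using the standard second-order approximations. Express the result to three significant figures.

ζ = −ln(OS)/√(π² + (ln OS)²). With OS = 0.250, ln OS = −1.386 and ζ = 1.386/3.434 = 0.404.
From t_s ≈ 3/(ζω_n): ω_n = 3/(ζ·t_s) = 3/(0.404·0.0906) = 82.0 rad/s.

ω_n ≈ 82.0 rad/s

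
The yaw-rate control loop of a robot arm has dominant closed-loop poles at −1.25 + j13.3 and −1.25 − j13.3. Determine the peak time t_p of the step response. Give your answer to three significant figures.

t_p = π/ω_d with ω_d = 13.3 (the imaginary part), so t_p = 0.236 s.

t_p ≈ 0.236 s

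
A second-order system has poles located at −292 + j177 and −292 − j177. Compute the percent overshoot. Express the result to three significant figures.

%OS ≈ 0.561%

|pole| = ω_n = √(292² + 177²) = 341 rad/s; ζ = cos θ = σ/ω_n = 0.855.
%OS = 100·exp(−πζ/√(1−ζ²)) = 0.561%.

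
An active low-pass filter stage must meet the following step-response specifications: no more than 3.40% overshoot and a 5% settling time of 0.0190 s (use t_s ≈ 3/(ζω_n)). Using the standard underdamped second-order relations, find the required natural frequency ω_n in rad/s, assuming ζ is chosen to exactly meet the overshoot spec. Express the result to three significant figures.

From %OS = 100·exp(−πζ/√(1−ζ²)), invert to get ζ = −ln(OS)/√(π² + ln²(OS)) with OS = 0.0340.
−ln 0.0340 = 3.381, so ζ = 3.381/√(π² + 11.43) = 0.733.
From t_s ≈ 3/(ζω_n): ω_n = 3/(ζ·t_s) = 3/(0.733·0.0190) = 216 rad/s.

ω_n ≈ 216 rad/s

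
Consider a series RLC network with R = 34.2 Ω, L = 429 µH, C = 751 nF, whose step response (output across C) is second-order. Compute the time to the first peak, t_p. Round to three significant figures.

t_p ≈ 0.0000807 s

For a series RLC circuit (capacitor voltage as output), ω_n = 1/√(LC) = 1/√(429 µH · 751 nF) = 55700 rad/s.
ζ = (R/2)·√(C/L) = (34.2/2)·√(751 nF/429 µH) = 0.715.
The damped frequency ω_d = ω_n√(1−ζ²) = 38900 rad/s. t_p = π/ω_d = 0.0000807 s.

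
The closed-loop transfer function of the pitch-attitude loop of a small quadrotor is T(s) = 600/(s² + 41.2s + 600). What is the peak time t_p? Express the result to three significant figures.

ω_n = √600 = 24.5 rad/s; ζ = 41.2/(2·24.5) = 0.841.
ω_d = 24.5·√(1 − 0.841²) = 13.3 rad/s. Then t_p = π/ω_d = 0.237 s.

t_p ≈ 0.237 s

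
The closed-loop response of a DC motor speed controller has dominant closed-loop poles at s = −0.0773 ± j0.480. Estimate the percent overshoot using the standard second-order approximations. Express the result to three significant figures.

With σ = 0.0773, ω_d = 0.480: ω_n = √(σ²+ω_d²) = 0.486 rad/s, ζ = σ/ω_n = 0.159.
Overshoot: exp(−π·0.159/√(1−0.159²)) = 0.603, i.e. 60.3%.

%OS ≈ 60.3%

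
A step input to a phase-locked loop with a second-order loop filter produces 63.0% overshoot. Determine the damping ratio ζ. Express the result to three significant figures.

ζ = −ln(OS)/√(π² + (ln OS)²). With OS = 0.630, ln OS = −0.4620 and ζ = 0.4620/3.175 = 0.146.

ζ ≈ 0.146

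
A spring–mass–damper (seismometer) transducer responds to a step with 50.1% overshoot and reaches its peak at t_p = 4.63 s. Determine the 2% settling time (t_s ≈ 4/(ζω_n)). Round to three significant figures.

From the overshoot, ζ = −ln(OS)/√(π²+ln²(OS)) = 0.215.
From t_p = π/ω_d, ω_d = π/4.63 = 0.679 rad/s, so ω_n = ω_d/√(1−ζ²) = 0.695 rad/s.
t_s ≈ 4/(ζω_n) = 4/(0.215·0.695) = 26.8 s.

t_s ≈ 26.8 s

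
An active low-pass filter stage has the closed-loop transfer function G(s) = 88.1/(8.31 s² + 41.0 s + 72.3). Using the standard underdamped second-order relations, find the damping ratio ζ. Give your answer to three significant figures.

Dividing through by 8.31: denominator becomes s² + 4.934 s + 8.700.
So ω_n = √8.700 = 2.95 rad/s and ζ = 4.934/(2·2.95) = 0.836.

ζ ≈ 0.836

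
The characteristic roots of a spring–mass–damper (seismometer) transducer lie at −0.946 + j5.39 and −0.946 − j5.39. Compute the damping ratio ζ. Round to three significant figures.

ζ ≈ 0.173

|pole| = ω_n = √(0.946² + 5.39²) = 5.47 rad/s; ζ = cos θ = σ/ω_n = 0.173.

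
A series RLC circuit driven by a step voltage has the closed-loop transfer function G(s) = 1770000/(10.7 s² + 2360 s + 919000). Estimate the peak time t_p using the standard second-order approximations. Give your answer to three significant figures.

t_p ≈ 0.0116 s

Dividing through by 10.7: denominator becomes s² + 220.6 s + 85890.
So ω_n = √85890 = 293 rad/s and ζ = 220.6/(2·293) = 0.376.
ω_d = 293·√(1 − 0.376²) = 272 rad/s. t_p = π/ω_d = 0.0116 s.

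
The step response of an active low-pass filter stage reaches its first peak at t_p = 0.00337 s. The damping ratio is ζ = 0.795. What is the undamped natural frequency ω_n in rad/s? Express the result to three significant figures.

ω_n ≈ 1540 rad/s

Peak time t_p = π/ω_d, so ω_d = π/t_p = π/0.00337 = 932 rad/s.
ω_n = ω_d/√(1−ζ²) = 932/√0.368 = 1540 rad/s.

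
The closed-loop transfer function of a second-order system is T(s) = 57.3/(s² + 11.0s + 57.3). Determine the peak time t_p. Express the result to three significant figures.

ω_n = √57.3 = 7.57 rad/s; ζ = 11.0/(2·7.57) = 0.727.
ω_d = ω_n√(1−ζ²) = 5.20 rad/s. Then t_p = π/ω_d = 0.604 s.

t_p ≈ 0.604 s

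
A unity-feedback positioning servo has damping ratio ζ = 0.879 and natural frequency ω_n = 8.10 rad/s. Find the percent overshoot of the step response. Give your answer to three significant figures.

%OS ≈ 0.305%

For an underdamped second-order system, %OS = 100·exp(−πζ/√(1−ζ²)).
πζ/√(1−ζ²) = π·0.879/√(1−0.773) = 5.791, so %OS = 100·e^(−5.791) = 0.305%.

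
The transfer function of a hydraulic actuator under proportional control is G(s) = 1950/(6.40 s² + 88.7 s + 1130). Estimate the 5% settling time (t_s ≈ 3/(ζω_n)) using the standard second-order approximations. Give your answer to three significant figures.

Dividing through by 6.40: denominator becomes s² + 13.86 s + 176.6.
So ω_n = √176.6 = 13.3 rad/s and ζ = 13.86/(2·13.3) = 0.522.
t_s ≈ 3/(ζω_n) = 0.433 s.

t_s ≈ 0.433 s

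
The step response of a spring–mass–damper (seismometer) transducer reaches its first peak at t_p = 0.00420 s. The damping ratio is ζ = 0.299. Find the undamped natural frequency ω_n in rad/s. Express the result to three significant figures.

ω_n ≈ 784 rad/s

Peak time t_p = π/ω_d, so ω_d = π/t_p = π/0.00420 = 748 rad/s.
ω_n = ω_d/√(1−ζ²) = 748/√0.911 = 784 rad/s.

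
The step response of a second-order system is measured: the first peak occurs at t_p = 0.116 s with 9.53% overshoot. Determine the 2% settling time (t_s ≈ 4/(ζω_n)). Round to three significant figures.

t_s ≈ 0.197 s

The overshoot fixes ζ = −ln(OS)/√(π²+ln²(OS)) = 0.599.
t_p = π/ω_d ⇒ ω_d = 27.1 rad/s; then ω_n = ω_d/√(1−ζ²) = 33.8 rad/s.
t_s ≈ 4/(ζω_n) = 4/(0.599·33.8) = 0.197 s.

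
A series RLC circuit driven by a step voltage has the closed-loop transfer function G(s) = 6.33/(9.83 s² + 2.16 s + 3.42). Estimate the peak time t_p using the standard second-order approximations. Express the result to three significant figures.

Dividing through by 9.83: denominator becomes s² + 0.2197 s + 0.3479.
So ω_n = √0.3479 = 0.590 rad/s and ζ = 0.2197/(2·0.590) = 0.186.
ω_d = ω_n√(1−ζ²) = 0.580 rad/s. t_p = π/ω_d = 5.42 s.

t_p ≈ 5.42 s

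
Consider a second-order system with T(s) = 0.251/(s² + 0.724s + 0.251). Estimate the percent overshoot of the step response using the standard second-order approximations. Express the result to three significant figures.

%OS ≈ 3.75%

Comparing the denominator to s² + 2ζω_n s + ω_n²: ω_n = √0.251 = 0.501 rad/s, and 2ζω_n = 0.724 so ζ = 0.724/(2·0.501) = 0.723.
Overshoot: exp(−π·0.723/√(1−0.723²)) = 0.0375, i.e. 3.75%.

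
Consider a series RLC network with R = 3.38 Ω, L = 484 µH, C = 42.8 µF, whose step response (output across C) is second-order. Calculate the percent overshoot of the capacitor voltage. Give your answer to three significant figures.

%OS ≈ 16.1%

For a series RLC circuit (capacitor voltage as output), ω_n = 1/√(LC) = 1/√(484 µH · 42.8 µF) = 6950 rad/s.
ζ = (R/2)·√(C/L) = (3.38/2)·√(42.8 µF/484 µH) = 0.503.
%OS = 100·exp(−πζ/√(1−ζ²)) = 16.1%.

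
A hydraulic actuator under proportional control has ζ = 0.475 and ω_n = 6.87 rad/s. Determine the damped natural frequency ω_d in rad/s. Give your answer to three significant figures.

ω_d ≈ 6.05 rad/s

ω_d = ω_n√(1−ζ²) = 6.87·√0.774 = 6.05 rad/s.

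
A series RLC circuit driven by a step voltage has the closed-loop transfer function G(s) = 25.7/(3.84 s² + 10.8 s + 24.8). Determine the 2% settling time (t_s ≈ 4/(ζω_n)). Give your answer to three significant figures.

Dividing through by 3.84: denominator becomes s² + 2.813 s + 6.458.
So ω_n = √6.458 = 2.54 rad/s and ζ = 2.813/(2·2.54) = 0.553.
t_s ≈ 4/(ζω_n) = 2.84 s.

t_s ≈ 2.84 s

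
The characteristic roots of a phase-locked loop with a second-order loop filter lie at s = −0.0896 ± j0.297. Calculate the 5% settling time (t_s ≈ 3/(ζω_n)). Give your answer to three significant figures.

t_s ≈ 33.5 s

For poles at −σ ± jω_d, ζω_n = σ = 0.0896, so t_s ≈ 3/σ = 33.5 s.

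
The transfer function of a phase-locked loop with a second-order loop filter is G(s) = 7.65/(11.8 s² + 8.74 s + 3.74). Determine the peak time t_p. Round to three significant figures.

Dividing through by 11.8: denominator becomes s² + 0.7407 s + 0.3169.
So ω_n = √0.3169 = 0.563 rad/s and ζ = 0.7407/(2·0.563) = 0.658.
ω_d = 0.563·√(1 − 0.658²) = 0.424 rad/s. t_p = π/ω_d = 7.41 s.

t_p ≈ 7.41 s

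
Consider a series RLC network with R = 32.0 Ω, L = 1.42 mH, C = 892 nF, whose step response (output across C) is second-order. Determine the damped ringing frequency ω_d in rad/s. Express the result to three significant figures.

For a series RLC circuit (capacitor voltage as output), ω_n = 1/√(LC) = 1/√(1.42 mH · 892 nF) = 28100 rad/s.
ζ = (R/2)·√(C/L) = (32.0/2)·√(892 nF/1.42 mH) = 0.401.
The damped frequency ω_d = ω_n√(1−ζ²) = 25700 rad/s.

ω_d ≈ 25700 rad/s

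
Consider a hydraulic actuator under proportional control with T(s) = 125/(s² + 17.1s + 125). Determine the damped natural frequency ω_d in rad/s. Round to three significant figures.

ω_d ≈ 7.20 rad/s

Matching coefficients with s² + 2ζω_n s + ω_n² gives ω_n² = 125 ⇒ ω_n = 11.2 rad/s, and ζ = 17.1/(2ω_n) = 0.765.
The damped frequency ω_d = ω_n√(1−ζ²) = 7.20 rad/s.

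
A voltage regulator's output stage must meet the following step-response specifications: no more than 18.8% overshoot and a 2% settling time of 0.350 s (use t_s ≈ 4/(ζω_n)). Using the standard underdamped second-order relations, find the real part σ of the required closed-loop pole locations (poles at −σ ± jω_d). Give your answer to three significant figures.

The settling-time spec alone fixes σ = ζω_n = 4/t_s = 4/0.350 = 11.4.
(Overshoot then fixes ζ = 0.470 and hence ω_d = σ·√(1−ζ²)/ζ = 21.5 rad/s.)

σ ≈ 11.4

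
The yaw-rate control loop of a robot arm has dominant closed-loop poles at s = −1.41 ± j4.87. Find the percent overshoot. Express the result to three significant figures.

%OS ≈ 40.3%

|pole| = ω_n = √(1.41² + 4.87²) = 5.07 rad/s; ζ = cos θ = σ/ω_n = 0.278.
%OS = 100·exp(−πζ/√(1−ζ²)) = 40.3%.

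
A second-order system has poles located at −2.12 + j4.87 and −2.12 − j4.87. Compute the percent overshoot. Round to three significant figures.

%OS ≈ 25.5%

|pole| = ω_n = √(2.12² + 4.87²) = 5.31 rad/s; ζ = cos θ = σ/ω_n = 0.399.
%OS = 100 e^{−πζ/√(1−ζ²)} with ζ = 0.399 gives 25.5%.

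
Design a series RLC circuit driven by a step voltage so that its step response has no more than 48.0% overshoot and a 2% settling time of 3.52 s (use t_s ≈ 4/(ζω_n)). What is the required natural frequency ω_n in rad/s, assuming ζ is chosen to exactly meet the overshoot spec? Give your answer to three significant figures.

Inverting the overshoot relation: ζ = |ln 0.480|/√(π² + ln²0.480) = 0.228.
From t_s ≈ 4/(ζω_n): ω_n = 4/(ζ·t_s) = 4/(0.228·3.52) = 4.99 rad/s.

ω_n ≈ 4.99 rad/s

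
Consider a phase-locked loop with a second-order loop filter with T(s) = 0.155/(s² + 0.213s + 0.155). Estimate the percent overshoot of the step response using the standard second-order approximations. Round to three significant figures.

%OS ≈ 41.4%

ω_n = √0.155 = 0.394 rad/s; ζ = 0.213/(2·0.394) = 0.271.
%OS = 100·exp(−πζ/√(1−ζ²)) = 41.4%.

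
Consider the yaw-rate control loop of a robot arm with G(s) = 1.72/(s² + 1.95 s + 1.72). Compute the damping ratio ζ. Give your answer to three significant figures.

Matching coefficients with s² + 2ζω_n s + ω_n² gives ω_n² = 1.72 ⇒ ω_n = 1.31 rad/s, and ζ = 1.95/(2ω_n) = 0.743.

ζ ≈ 0.743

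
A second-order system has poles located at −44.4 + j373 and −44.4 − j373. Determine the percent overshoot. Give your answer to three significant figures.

The poles are at −σ ± jω_d with σ = 44.4 and ω_d = 373, so ω_n = √(σ²+ω_d²) = 376 rad/s and ζ = σ/ω_n = 0.118.
%OS = 100 e^{−πζ/√(1−ζ²)} with ζ = 0.118 gives 68.8%.

%OS ≈ 68.8%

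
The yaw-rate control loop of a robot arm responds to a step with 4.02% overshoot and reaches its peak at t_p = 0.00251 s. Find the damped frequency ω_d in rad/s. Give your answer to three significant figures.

ω_d ≈ 1250 rad/s

t_p = π/ω_d, so ω_d = π/0.00251 = 1250 rad/s.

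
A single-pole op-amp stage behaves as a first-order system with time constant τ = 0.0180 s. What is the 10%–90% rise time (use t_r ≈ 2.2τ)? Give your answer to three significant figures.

t_r ≈ 2.2τ = 0.0396 s.

t_r ≈ 0.0396 s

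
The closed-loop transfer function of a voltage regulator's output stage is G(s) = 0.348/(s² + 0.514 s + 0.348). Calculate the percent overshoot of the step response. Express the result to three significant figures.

Comparing the denominator to s² + 2ζω_n s + ω_n²: ω_n = √0.348 = 0.590 rad/s, and 2ζω_n = 0.514 so ζ = 0.514/(2·0.590) = 0.436.
Overshoot: exp(−π·0.436/√(1−0.436²)) = 0.219, i.e. 21.9%.

%OS ≈ 21.9%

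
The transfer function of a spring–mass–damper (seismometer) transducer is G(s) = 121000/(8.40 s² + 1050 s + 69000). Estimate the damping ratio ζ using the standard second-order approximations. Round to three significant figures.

ζ ≈ 0.690

Dividing through by 8.40: denominator becomes s² + 125.0 s + 8214.
So ω_n = √8214 = 90.6 rad/s and ζ = 125.0/(2·90.6) = 0.690.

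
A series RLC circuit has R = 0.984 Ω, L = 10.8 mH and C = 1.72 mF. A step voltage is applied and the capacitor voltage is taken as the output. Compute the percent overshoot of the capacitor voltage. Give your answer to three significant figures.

%OS ≈ 53.3%

For a series RLC circuit (capacitor voltage as output), ω_n = 1/√(LC) = 1/√(10.8 mH · 1.72 mF) = 232 rad/s.
ζ = (R/2)·√(C/L) = (0.984/2)·√(1.72 mF/10.8 mH) = 0.196.
%OS = 100·exp(−πζ/√(1−ζ²)) = 53.3%.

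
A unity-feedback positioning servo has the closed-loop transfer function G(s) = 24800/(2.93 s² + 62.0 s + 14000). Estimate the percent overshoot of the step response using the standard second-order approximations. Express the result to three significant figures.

Dividing through by 2.93: denominator becomes s² + 21.16 s + 4778.
So ω_n = √4778 = 69.1 rad/s and ζ = 21.16/(2·69.1) = 0.153.
Overshoot: exp(−π·0.153/√(1−0.153²)) = 0.615, i.e. 61.5%.

%OS ≈ 61.5%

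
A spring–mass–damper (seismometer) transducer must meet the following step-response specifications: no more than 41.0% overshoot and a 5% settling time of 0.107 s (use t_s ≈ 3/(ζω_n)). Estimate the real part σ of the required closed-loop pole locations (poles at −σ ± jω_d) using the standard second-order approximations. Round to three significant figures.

σ ≈ 28.0

The settling-time spec alone fixes σ = ζω_n = 3/t_s = 3/0.107 = 28.0.
(Overshoot then fixes ζ = 0.273 and hence ω_d = σ·√(1−ζ²)/ζ = 98.8 rad/s.)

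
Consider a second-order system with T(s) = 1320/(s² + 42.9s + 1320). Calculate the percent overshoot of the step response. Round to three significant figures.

Matching coefficients with s² + 2ζω_n s + ω_n² gives ω_n² = 1320 ⇒ ω_n = 36.3 rad/s, and ζ = 42.9/(2ω_n) = 0.590.
Overshoot: exp(−π·0.590/√(1−0.590²)) = 0.100, i.e. 10.0%.

%OS ≈ 10.0%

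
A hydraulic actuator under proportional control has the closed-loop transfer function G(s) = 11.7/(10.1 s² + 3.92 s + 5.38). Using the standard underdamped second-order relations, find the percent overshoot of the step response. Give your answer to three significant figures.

%OS ≈ 42.0%

Dividing through by 10.1: denominator becomes s² + 0.3881 s + 0.5327.
So ω_n = √0.5327 = 0.730 rad/s and ζ = 0.3881/(2·0.730) = 0.266.
Overshoot: exp(−π·0.266/√(1−0.266²)) = 0.420, i.e. 42.0%.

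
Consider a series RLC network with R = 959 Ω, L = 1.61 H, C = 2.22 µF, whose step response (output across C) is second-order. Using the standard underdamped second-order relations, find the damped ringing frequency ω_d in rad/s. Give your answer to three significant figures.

For a series RLC circuit (capacitor voltage as output), ω_n = 1/√(LC) = 1/√(1.61 H · 2.22 µF) = 529 rad/s.
ζ = (R/2)·√(C/L) = (959/2)·√(2.22 µF/1.61 H) = 0.563.
ω_d = ω_n√(1−ζ²) = 437 rad/s.

ω_d ≈ 437 rad/s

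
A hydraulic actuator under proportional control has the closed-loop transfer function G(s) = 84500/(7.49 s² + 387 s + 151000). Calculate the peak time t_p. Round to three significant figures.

Dividing through by 7.49: denominator becomes s² + 51.67 s + 20160.
So ω_n = √20160 = 142 rad/s and ζ = 51.67/(2·142) = 0.182.
ω_d = 142·√(1 − 0.182²) = 140 rad/s. t_p = π/ω_d = 0.0225 s.

t_p ≈ 0.0225 s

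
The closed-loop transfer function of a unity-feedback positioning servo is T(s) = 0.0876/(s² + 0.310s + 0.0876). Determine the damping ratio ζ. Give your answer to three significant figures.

ω_n = √0.0876 = 0.296 rad/s; ζ = 0.310/(2·0.296) = 0.524.

ζ ≈ 0.524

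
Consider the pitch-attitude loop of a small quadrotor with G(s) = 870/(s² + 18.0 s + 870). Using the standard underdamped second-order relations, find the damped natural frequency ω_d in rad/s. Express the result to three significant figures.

Comparing the denominator to s² + 2ζω_n s + ω_n²: ω_n = √870 = 29.5 rad/s, and 2ζω_n = 18.0 so ζ = 18.0/(2·29.5) = 0.305.
ω_d = ω_n√(1−ζ²) = 28.1 rad/s.

ω_d ≈ 28.1 rad/s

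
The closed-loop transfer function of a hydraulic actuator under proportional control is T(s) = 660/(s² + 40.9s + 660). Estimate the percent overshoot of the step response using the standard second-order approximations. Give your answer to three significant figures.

%OS ≈ 1.61%

Comparing the denominator to s² + 2ζω_n s + ω_n²: ω_n = √660 = 25.7 rad/s, and 2ζω_n = 40.9 so ζ = 40.9/(2·25.7) = 0.796.
Overshoot: exp(−π·0.796/√(1−0.796²)) = 0.0161, i.e. 1.61%.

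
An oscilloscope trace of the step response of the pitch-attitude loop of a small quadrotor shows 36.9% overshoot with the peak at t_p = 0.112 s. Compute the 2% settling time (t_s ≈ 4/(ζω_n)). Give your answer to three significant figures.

The overshoot fixes ζ = −ln(OS)/√(π²+ln²(OS)) = 0.302.
t_p = π/ω_d ⇒ ω_d = 28.0 rad/s; then ω_n = ω_d/√(1−ζ²) = 29.4 rad/s.
t_s ≈ 4/(ζω_n) = 4/(0.302·29.4) = 0.449 s.

t_s ≈ 0.449 s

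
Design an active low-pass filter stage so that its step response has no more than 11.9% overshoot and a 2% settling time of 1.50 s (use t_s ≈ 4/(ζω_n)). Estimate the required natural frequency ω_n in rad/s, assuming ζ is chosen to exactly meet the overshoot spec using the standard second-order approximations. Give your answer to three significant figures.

Inverting the overshoot relation: ζ = |ln 0.119|/√(π² + ln²0.119) = 0.561.
From t_s ≈ 4/(ζω_n): ω_n = 4/(ζ·t_s) = 4/(0.561·1.50) = 4.75 rad/s.

ω_n ≈ 4.75 rad/s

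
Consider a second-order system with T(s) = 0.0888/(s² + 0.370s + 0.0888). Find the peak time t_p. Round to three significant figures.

Comparing the denominator to s² + 2ζω_n s + ω_n²: ω_n = √0.0888 = 0.298 rad/s, and 2ζω_n = 0.370 so ζ = 0.370/(2·0.298) = 0.621.
ω_d = ω_n√(1−ζ²) = 0.234 rad/s. Then t_p = π/ω_d = 13.4 s.

t_p ≈ 13.4 s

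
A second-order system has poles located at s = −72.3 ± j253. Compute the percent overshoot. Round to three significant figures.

The poles are at −σ ± jω_d with σ = 72.3 and ω_d = 253, so ω_n = √(σ²+ω_d²) = 263 rad/s and ζ = σ/ω_n = 0.275.
%OS = 100 e^{−πζ/√(1−ζ²)} with ζ = 0.275 gives 40.7%.

%OS ≈ 40.7%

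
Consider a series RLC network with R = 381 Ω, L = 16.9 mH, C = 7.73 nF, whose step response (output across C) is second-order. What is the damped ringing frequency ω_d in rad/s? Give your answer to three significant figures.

ω_d ≈ 86800 rad/s

For a series RLC circuit (capacitor voltage as output), ω_n = 1/√(LC) = 1/√(16.9 mH · 7.73 nF) = 87500 rad/s.
ζ = (R/2)·√(C/L) = (381/2)·√(7.73 nF/16.9 mH) = 0.129.
The damped frequency ω_d = ω_n√(1−ζ²) = 86800 rad/s.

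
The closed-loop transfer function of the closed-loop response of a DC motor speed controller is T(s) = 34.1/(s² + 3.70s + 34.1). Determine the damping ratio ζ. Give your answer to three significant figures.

ω_n = √34.1 = 5.84 rad/s; ζ = 3.70/(2·5.84) = 0.317.

ζ ≈ 0.317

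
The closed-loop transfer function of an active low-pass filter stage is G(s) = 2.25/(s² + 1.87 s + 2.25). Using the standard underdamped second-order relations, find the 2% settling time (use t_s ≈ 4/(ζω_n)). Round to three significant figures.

ω_n = √2.25 = 1.50 rad/s; ζ = 1.87/(2·1.50) = 0.623.
t_s ≈ 4/(ζω_n) = 4/(0.623·1.50) = 4.28 s.

t_s ≈ 4.28 s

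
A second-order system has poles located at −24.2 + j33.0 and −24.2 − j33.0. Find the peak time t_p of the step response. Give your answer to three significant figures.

t_p = π/ω_d with ω_d = 33.0 (the imaginary part), so t_p = 0.0952 s.

t_p ≈ 0.0952 s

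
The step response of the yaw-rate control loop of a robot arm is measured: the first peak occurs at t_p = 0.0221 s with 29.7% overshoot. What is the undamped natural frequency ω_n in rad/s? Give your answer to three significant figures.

ω_n ≈ 152 rad/s

From the overshoot, ζ = −ln(OS)/√(π²+ln²(OS)) = 0.360.
t_p = π/ω_d ⇒ ω_d = 142 rad/s; then ω_n = ω_d/√(1−ζ²) = 152 rad/s.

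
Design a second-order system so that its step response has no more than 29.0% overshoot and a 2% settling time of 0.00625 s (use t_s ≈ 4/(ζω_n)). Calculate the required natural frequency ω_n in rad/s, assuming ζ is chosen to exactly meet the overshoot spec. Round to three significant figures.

From %OS = 100·exp(−πζ/√(1−ζ²)), invert to get ζ = −ln(OS)/√(π² + ln²(OS)) with OS = 0.290.
−ln 0.290 = 1.238, so ζ = 1.238/√(π² + 1.532) = 0.367.
Then ω_n = 4/(ζ t_s) = 4/(0.367 × 0.00625) = 1750 rad/s.

ω_n ≈ 1750 rad/s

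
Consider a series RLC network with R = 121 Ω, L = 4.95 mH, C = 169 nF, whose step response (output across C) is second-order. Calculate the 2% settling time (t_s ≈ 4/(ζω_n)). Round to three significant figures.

For a series RLC circuit (capacitor voltage as output), ω_n = 1/√(LC) = 1/√(4.95 mH · 169 nF) = 34600 rad/s.
ζ = (R/2)·√(C/L) = (121/2)·√(169 nF/4.95 mH) = 0.354.
t_s ≈ 4/(ζω_n) = 0.000327 s.

t_s ≈ 0.000327 s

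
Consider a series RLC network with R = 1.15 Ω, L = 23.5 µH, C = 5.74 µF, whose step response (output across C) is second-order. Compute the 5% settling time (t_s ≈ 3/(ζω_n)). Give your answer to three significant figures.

t_s ≈ 0.000123 s

For a series RLC circuit (capacitor voltage as output), ω_n = 1/√(LC) = 1/√(23.5 µH · 5.74 µF) = 86100 rad/s.
ζ = (R/2)·√(C/L) = (1.15/2)·√(5.74 µF/23.5 µH) = 0.284.
t_s ≈ 3/(ζω_n) = 0.000123 s.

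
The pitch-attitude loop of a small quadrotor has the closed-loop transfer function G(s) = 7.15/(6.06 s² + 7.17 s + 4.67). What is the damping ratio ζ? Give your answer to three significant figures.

Dividing through by 6.06: denominator becomes s² + 1.183 s + 0.7706.
So ω_n = √0.7706 = 0.878 rad/s and ζ = 1.183/(2·0.878) = 0.674.

ζ ≈ 0.674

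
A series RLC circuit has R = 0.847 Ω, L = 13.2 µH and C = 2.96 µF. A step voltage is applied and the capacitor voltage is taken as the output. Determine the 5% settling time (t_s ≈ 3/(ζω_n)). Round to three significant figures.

t_s ≈ 0.0000935 s

For a series RLC circuit (capacitor voltage as output), ω_n = 1/√(LC) = 1/√(13.2 µH · 2.96 µF) = 160000 rad/s.
ζ = (R/2)·√(C/L) = (0.847/2)·√(2.96 µF/13.2 µH) = 0.201.
t_s ≈ 3/(ζω_n) = 0.0000935 s.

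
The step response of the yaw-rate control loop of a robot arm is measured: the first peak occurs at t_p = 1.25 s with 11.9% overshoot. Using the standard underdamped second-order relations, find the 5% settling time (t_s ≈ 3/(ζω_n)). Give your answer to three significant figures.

The overshoot fixes ζ = −ln(OS)/√(π²+ln²(OS)) = 0.561.
From t_p = π/ω_d, ω_d = π/1.25 = 2.51 rad/s, so ω_n = ω_d/√(1−ζ²) = 3.04 rad/s.
t_s ≈ 3/(ζω_n) = 3/(0.561·3.04) = 1.76 s.

t_s ≈ 1.76 s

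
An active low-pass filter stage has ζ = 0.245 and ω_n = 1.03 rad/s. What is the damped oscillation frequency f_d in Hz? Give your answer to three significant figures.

ω_d = ω_n√(1−ζ²) = 1.03·√0.940 = 0.999 rad/s.
f_d = ω_d/(2π) = 0.159 Hz.

f_d ≈ 0.159 Hz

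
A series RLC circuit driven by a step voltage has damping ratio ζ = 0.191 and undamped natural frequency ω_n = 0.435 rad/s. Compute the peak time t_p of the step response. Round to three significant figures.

The damped frequency is ω_d = ω_n√(1−ζ²) = 0.435·√(1−0.0365) = 0.427 rad/s.
Peak time t_p = π/ω_d = π/0.427 = 7.36 s.

t_p ≈ 7.36 s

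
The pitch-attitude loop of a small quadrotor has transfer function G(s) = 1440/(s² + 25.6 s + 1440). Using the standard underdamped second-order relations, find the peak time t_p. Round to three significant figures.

t_p ≈ 0.0879 s

Matching coefficients with s² + 2ζω_n s + ω_n² gives ω_n² = 1440 ⇒ ω_n = 37.9 rad/s, and ζ = 25.6/(2ω_n) = 0.337.
ω_d = 37.9·√(1 − 0.337²) = 35.7 rad/s. Then t_p = π/ω_d = 0.0879 s.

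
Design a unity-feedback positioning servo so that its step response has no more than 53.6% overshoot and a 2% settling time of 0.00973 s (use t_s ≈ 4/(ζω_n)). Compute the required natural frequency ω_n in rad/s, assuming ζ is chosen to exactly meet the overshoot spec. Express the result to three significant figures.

ζ = −ln(OS)/√(π² + (ln OS)²). With OS = 0.536, ln OS = −0.6236 and ζ = 0.6236/3.203 = 0.195.
From t_s ≈ 4/(ζω_n): ω_n = 4/(ζ·t_s) = 4/(0.195·0.00973) = 2110 rad/s.

ω_n ≈ 2110 rad/s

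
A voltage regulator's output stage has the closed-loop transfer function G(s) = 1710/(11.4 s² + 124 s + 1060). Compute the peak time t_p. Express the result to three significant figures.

t_p ≈ 0.395 s

Dividing through by 11.4: denominator becomes s² + 10.88 s + 92.98.
So ω_n = √92.98 = 9.64 rad/s and ζ = 10.88/(2·9.64) = 0.564.
ω_d = ω_n√(1−ζ²) = 7.96 rad/s. t_p = π/ω_d = 0.395 s.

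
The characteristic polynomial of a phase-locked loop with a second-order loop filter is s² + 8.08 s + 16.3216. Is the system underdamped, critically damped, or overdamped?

critically damped

a² − 4b = 8.08² − 4·16.3216 = 0 (repeated real root); the system is critically damped.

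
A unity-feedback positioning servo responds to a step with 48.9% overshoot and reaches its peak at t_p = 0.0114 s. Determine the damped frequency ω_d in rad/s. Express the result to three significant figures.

ω_d ≈ 276 rad/s

t_p = π/ω_d, so ω_d = π/0.0114 = 276 rad/s.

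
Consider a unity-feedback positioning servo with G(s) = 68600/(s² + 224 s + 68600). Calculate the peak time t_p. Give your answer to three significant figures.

t_p ≈ 0.0133 s

ω_n = √68600 = 262 rad/s; ζ = 224/(2·262) = 0.428.
ω_d = ω_n√(1−ζ²) = 237 rad/s. Then t_p = π/ω_d = 0.0133 s.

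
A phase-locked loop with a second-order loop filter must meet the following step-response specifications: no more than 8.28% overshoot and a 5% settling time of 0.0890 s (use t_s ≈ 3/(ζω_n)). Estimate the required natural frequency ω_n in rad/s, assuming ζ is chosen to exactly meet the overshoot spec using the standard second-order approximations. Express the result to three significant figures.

ζ = −ln(OS)/√(π² + (ln OS)²). With OS = 0.0828, ln OS = −2.491 and ζ = 2.491/4.010 = 0.621.
From t_s ≈ 3/(ζω_n): ω_n = 3/(ζ·t_s) = 3/(0.621·0.0890) = 54.2 rad/s.

ω_n ≈ 54.2 rad/s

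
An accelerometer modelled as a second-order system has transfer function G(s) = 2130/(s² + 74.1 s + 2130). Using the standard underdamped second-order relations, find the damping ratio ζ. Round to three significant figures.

ζ ≈ 0.803

ω_n = √2130 = 46.2 rad/s; ζ = 74.1/(2·46.2) = 0.803.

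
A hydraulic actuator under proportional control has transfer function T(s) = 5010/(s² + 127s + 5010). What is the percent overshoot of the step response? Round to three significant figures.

Matching coefficients with s² + 2ζω_n s + ω_n² gives ω_n² = 5010 ⇒ ω_n = 70.8 rad/s, and ζ = 127/(2ω_n) = 0.897.
Overshoot: exp(−π·0.897/√(1−0.897²)) = 0.00170, i.e. 0.170%.

%OS ≈ 0.170%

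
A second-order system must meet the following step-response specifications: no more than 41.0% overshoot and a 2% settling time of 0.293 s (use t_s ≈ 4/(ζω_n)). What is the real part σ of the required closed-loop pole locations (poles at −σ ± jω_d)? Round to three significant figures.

σ ≈ 13.7

The settling-time spec alone fixes σ = ζω_n = 4/t_s = 4/0.293 = 13.7.
(Overshoot then fixes ζ = 0.273 and hence ω_d = σ·√(1−ζ²)/ζ = 48.1 rad/s.)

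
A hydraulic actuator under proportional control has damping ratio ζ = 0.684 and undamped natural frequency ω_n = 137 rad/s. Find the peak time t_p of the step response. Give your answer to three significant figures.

t_p ≈ 0.0314 s

The damped frequency is ω_d = ω_n√(1−ζ²) = 137·√(1−0.468) = 99.9 rad/s.
Peak time t_p = π/ω_d = π/99.9 = 0.0314 s.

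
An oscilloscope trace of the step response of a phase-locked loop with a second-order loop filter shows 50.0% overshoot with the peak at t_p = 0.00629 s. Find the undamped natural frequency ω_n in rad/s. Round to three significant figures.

ω_n ≈ 511 rad/s

ζ from %OS: ζ = |ln 0.500|/√(π²+ln²0.500) = 0.215.
t_p = π/ω_d ⇒ ω_d = 499 rad/s; then ω_n = ω_d/√(1−ζ²) = 511 rad/s.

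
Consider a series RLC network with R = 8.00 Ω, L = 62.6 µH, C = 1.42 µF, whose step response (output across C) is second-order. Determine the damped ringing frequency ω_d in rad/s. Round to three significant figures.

ω_d ≈ 84700 rad/s

For a series RLC circuit (capacitor voltage as output), ω_n = 1/√(LC) = 1/√(62.6 µH · 1.42 µF) = 106000 rad/s.
ζ = (R/2)·√(C/L) = (8.00/2)·√(1.42 µF/62.6 µH) = 0.602.
ω_d = ω_n√(1−ζ²) = 84700 rad/s.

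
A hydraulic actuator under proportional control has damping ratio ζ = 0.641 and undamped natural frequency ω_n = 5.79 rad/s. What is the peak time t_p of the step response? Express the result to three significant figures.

t_p ≈ 0.707 s

The damped frequency is ω_d = ω_n√(1−ζ²) = 5.79·√(1−0.411) = 4.44 rad/s.
Peak time t_p = π/ω_d = π/4.44 = 0.707 s.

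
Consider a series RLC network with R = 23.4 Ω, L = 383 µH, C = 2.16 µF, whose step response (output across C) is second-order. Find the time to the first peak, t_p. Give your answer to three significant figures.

For a series RLC circuit (capacitor voltage as output), ω_n = 1/√(LC) = 1/√(383 µH · 2.16 µF) = 34800 rad/s.
ζ = (R/2)·√(C/L) = (23.4/2)·√(2.16 µF/383 µH) = 0.879.
The damped frequency ω_d = ω_n√(1−ζ²) = 16600 rad/s. t_p = π/ω_d = 0.000189 s.

t_p ≈ 0.000189 s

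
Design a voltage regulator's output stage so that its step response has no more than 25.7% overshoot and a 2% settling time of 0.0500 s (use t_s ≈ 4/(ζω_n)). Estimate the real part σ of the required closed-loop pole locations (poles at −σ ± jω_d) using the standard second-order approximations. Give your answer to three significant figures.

σ ≈ 80.0

The settling-time spec alone fixes σ = ζω_n = 4/t_s = 4/0.0500 = 80.0.
(Overshoot then fixes ζ = 0.397 and hence ω_d = σ·√(1−ζ²)/ζ = 185 rad/s.)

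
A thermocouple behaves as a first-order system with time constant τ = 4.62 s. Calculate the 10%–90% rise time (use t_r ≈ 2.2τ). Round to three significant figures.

t_r ≈ 10.2 s

t_r ≈ 2.2τ = 10.2 s.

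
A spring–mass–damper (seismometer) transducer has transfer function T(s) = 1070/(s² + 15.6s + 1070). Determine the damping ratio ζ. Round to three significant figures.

Comparing the denominator to s² + 2ζω_n s + ω_n²: ω_n = √1070 = 32.7 rad/s, and 2ζω_n = 15.6 so ζ = 15.6/(2·32.7) = 0.238.

ζ ≈ 0.238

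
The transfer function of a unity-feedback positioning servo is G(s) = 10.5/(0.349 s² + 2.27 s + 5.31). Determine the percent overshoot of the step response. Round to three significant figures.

Dividing through by 0.349: denominator becomes s² + 6.504 s + 15.21.
So ω_n = √15.21 = 3.90 rad/s and ζ = 6.504/(2·3.90) = 0.834.
%OS = 100 e^{−πζ/√(1−ζ²)} with ζ = 0.834 gives 0.870%.

%OS ≈ 0.870%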